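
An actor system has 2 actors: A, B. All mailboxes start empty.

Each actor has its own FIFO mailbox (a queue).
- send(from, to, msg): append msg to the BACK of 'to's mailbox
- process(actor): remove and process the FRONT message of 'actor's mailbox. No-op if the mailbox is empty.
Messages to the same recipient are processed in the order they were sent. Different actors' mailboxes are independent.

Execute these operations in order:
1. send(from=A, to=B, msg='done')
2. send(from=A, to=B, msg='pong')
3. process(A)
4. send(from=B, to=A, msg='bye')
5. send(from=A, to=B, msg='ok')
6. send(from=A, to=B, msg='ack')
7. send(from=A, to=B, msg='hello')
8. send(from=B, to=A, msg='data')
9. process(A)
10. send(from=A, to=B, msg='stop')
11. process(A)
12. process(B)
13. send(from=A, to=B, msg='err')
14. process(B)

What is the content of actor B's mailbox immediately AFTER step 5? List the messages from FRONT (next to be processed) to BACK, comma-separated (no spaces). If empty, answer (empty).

After 1 (send(from=A, to=B, msg='done')): A:[] B:[done]
After 2 (send(from=A, to=B, msg='pong')): A:[] B:[done,pong]
After 3 (process(A)): A:[] B:[done,pong]
After 4 (send(from=B, to=A, msg='bye')): A:[bye] B:[done,pong]
After 5 (send(from=A, to=B, msg='ok')): A:[bye] B:[done,pong,ok]

done,pong,ok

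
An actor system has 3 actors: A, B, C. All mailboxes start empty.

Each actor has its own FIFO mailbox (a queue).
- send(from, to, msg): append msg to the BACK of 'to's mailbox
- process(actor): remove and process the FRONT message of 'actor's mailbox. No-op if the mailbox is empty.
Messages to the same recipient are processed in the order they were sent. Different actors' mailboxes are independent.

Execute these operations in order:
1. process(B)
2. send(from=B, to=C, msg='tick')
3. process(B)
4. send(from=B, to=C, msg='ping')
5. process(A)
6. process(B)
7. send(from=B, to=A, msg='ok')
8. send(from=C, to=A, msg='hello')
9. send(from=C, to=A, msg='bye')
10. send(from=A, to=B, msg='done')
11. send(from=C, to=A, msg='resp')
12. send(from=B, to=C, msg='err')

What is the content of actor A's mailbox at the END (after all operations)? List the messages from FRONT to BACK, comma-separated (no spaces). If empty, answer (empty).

After 1 (process(B)): A:[] B:[] C:[]
After 2 (send(from=B, to=C, msg='tick')): A:[] B:[] C:[tick]
After 3 (process(B)): A:[] B:[] C:[tick]
After 4 (send(from=B, to=C, msg='ping')): A:[] B:[] C:[tick,ping]
After 5 (process(A)): A:[] B:[] C:[tick,ping]
After 6 (process(B)): A:[] B:[] C:[tick,ping]
After 7 (send(from=B, to=A, msg='ok')): A:[ok] B:[] C:[tick,ping]
After 8 (send(from=C, to=A, msg='hello')): A:[ok,hello] B:[] C:[tick,ping]
After 9 (send(from=C, to=A, msg='bye')): A:[ok,hello,bye] B:[] C:[tick,ping]
After 10 (send(from=A, to=B, msg='done')): A:[ok,hello,bye] B:[done] C:[tick,ping]
After 11 (send(from=C, to=A, msg='resp')): A:[ok,hello,bye,resp] B:[done] C:[tick,ping]
After 12 (send(from=B, to=C, msg='err')): A:[ok,hello,bye,resp] B:[done] C:[tick,ping,err]

Answer: ok,hello,bye,resp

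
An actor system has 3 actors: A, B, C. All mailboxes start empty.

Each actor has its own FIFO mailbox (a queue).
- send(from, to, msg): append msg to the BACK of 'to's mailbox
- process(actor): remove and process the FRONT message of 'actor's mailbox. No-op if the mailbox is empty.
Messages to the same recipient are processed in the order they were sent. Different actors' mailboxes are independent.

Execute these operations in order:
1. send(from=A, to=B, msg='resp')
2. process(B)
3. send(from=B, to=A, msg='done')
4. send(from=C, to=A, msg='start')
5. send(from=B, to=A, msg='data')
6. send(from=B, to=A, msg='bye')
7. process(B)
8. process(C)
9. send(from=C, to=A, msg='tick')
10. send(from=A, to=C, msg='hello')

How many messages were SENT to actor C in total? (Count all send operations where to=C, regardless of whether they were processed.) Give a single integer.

After 1 (send(from=A, to=B, msg='resp')): A:[] B:[resp] C:[]
After 2 (process(B)): A:[] B:[] C:[]
After 3 (send(from=B, to=A, msg='done')): A:[done] B:[] C:[]
After 4 (send(from=C, to=A, msg='start')): A:[done,start] B:[] C:[]
After 5 (send(from=B, to=A, msg='data')): A:[done,start,data] B:[] C:[]
After 6 (send(from=B, to=A, msg='bye')): A:[done,start,data,bye] B:[] C:[]
After 7 (process(B)): A:[done,start,data,bye] B:[] C:[]
After 8 (process(C)): A:[done,start,data,bye] B:[] C:[]
After 9 (send(from=C, to=A, msg='tick')): A:[done,start,data,bye,tick] B:[] C:[]
After 10 (send(from=A, to=C, msg='hello')): A:[done,start,data,bye,tick] B:[] C:[hello]

Answer: 1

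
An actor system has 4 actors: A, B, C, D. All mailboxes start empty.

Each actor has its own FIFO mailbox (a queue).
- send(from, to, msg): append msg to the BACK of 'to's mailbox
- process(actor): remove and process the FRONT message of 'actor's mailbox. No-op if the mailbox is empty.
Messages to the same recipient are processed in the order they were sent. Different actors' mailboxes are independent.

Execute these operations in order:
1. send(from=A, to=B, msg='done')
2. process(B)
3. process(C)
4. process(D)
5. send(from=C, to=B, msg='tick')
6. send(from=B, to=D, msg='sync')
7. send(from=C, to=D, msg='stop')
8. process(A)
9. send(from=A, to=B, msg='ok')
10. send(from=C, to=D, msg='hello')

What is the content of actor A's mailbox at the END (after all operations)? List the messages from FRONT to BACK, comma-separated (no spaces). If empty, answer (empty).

Answer: (empty)

Derivation:
After 1 (send(from=A, to=B, msg='done')): A:[] B:[done] C:[] D:[]
After 2 (process(B)): A:[] B:[] C:[] D:[]
After 3 (process(C)): A:[] B:[] C:[] D:[]
After 4 (process(D)): A:[] B:[] C:[] D:[]
After 5 (send(from=C, to=B, msg='tick')): A:[] B:[tick] C:[] D:[]
After 6 (send(from=B, to=D, msg='sync')): A:[] B:[tick] C:[] D:[sync]
After 7 (send(from=C, to=D, msg='stop')): A:[] B:[tick] C:[] D:[sync,stop]
After 8 (process(A)): A:[] B:[tick] C:[] D:[sync,stop]
After 9 (send(from=A, to=B, msg='ok')): A:[] B:[tick,ok] C:[] D:[sync,stop]
After 10 (send(from=C, to=D, msg='hello')): A:[] B:[tick,ok] C:[] D:[sync,stop,hello]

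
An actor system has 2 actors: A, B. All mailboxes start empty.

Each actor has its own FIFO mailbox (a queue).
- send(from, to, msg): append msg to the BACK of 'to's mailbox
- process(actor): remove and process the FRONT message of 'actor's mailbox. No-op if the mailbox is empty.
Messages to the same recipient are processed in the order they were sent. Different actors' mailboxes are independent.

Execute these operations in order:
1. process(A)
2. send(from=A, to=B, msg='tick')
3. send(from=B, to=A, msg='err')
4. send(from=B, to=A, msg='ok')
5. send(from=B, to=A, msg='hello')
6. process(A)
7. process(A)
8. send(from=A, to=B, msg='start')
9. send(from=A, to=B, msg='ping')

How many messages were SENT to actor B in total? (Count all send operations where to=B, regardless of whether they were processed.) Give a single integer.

Answer: 3

Derivation:
After 1 (process(A)): A:[] B:[]
After 2 (send(from=A, to=B, msg='tick')): A:[] B:[tick]
After 3 (send(from=B, to=A, msg='err')): A:[err] B:[tick]
After 4 (send(from=B, to=A, msg='ok')): A:[err,ok] B:[tick]
After 5 (send(from=B, to=A, msg='hello')): A:[err,ok,hello] B:[tick]
After 6 (process(A)): A:[ok,hello] B:[tick]
After 7 (process(A)): A:[hello] B:[tick]
After 8 (send(from=A, to=B, msg='start')): A:[hello] B:[tick,start]
After 9 (send(from=A, to=B, msg='ping')): A:[hello] B:[tick,start,ping]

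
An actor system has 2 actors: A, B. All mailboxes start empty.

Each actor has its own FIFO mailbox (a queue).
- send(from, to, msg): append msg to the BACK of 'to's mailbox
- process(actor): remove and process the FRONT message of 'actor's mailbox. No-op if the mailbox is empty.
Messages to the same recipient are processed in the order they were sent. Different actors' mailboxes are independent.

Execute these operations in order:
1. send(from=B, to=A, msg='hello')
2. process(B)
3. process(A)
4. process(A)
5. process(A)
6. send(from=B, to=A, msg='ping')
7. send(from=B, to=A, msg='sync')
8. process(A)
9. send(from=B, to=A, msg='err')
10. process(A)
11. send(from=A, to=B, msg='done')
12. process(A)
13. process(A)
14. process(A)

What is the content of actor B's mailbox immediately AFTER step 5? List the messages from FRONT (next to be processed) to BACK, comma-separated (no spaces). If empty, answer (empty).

After 1 (send(from=B, to=A, msg='hello')): A:[hello] B:[]
After 2 (process(B)): A:[hello] B:[]
After 3 (process(A)): A:[] B:[]
After 4 (process(A)): A:[] B:[]
After 5 (process(A)): A:[] B:[]

(empty)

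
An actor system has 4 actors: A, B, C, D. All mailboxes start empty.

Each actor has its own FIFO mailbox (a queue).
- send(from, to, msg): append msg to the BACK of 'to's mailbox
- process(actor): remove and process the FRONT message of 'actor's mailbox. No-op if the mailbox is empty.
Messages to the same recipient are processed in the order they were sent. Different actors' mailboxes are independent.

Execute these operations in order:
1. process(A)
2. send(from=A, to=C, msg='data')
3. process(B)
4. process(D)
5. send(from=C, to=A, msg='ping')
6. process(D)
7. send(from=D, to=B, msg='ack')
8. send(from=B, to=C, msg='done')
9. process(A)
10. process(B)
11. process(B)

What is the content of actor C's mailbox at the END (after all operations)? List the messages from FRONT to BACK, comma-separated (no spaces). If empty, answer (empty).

Answer: data,done

Derivation:
After 1 (process(A)): A:[] B:[] C:[] D:[]
After 2 (send(from=A, to=C, msg='data')): A:[] B:[] C:[data] D:[]
After 3 (process(B)): A:[] B:[] C:[data] D:[]
After 4 (process(D)): A:[] B:[] C:[data] D:[]
After 5 (send(from=C, to=A, msg='ping')): A:[ping] B:[] C:[data] D:[]
After 6 (process(D)): A:[ping] B:[] C:[data] D:[]
After 7 (send(from=D, to=B, msg='ack')): A:[ping] B:[ack] C:[data] D:[]
After 8 (send(from=B, to=C, msg='done')): A:[ping] B:[ack] C:[data,done] D:[]
After 9 (process(A)): A:[] B:[ack] C:[data,done] D:[]
After 10 (process(B)): A:[] B:[] C:[data,done] D:[]
After 11 (process(B)): A:[] B:[] C:[data,done] D:[]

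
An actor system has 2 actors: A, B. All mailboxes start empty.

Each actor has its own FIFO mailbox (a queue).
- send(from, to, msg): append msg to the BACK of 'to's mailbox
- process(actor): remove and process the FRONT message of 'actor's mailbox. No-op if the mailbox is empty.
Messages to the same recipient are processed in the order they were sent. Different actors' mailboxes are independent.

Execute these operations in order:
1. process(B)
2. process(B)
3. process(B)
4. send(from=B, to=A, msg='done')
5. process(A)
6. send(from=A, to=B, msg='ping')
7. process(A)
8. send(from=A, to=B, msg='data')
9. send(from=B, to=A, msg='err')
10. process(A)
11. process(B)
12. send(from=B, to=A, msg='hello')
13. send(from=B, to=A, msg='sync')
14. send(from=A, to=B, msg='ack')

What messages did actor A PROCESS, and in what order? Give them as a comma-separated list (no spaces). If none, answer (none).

After 1 (process(B)): A:[] B:[]
After 2 (process(B)): A:[] B:[]
After 3 (process(B)): A:[] B:[]
After 4 (send(from=B, to=A, msg='done')): A:[done] B:[]
After 5 (process(A)): A:[] B:[]
After 6 (send(from=A, to=B, msg='ping')): A:[] B:[ping]
After 7 (process(A)): A:[] B:[ping]
After 8 (send(from=A, to=B, msg='data')): A:[] B:[ping,data]
After 9 (send(from=B, to=A, msg='err')): A:[err] B:[ping,data]
After 10 (process(A)): A:[] B:[ping,data]
After 11 (process(B)): A:[] B:[data]
After 12 (send(from=B, to=A, msg='hello')): A:[hello] B:[data]
After 13 (send(from=B, to=A, msg='sync')): A:[hello,sync] B:[data]
After 14 (send(from=A, to=B, msg='ack')): A:[hello,sync] B:[data,ack]

Answer: done,err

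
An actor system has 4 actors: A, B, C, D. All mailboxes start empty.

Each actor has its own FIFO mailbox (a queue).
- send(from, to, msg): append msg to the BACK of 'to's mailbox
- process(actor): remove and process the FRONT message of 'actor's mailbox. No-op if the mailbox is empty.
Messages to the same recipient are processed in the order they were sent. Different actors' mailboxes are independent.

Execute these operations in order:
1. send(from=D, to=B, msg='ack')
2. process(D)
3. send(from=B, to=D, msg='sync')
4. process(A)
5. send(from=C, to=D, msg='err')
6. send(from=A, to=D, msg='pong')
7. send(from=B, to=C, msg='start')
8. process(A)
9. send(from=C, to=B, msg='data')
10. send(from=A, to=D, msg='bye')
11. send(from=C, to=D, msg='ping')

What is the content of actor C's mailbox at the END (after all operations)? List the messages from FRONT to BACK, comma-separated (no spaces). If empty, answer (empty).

After 1 (send(from=D, to=B, msg='ack')): A:[] B:[ack] C:[] D:[]
After 2 (process(D)): A:[] B:[ack] C:[] D:[]
After 3 (send(from=B, to=D, msg='sync')): A:[] B:[ack] C:[] D:[sync]
After 4 (process(A)): A:[] B:[ack] C:[] D:[sync]
After 5 (send(from=C, to=D, msg='err')): A:[] B:[ack] C:[] D:[sync,err]
After 6 (send(from=A, to=D, msg='pong')): A:[] B:[ack] C:[] D:[sync,err,pong]
After 7 (send(from=B, to=C, msg='start')): A:[] B:[ack] C:[start] D:[sync,err,pong]
After 8 (process(A)): A:[] B:[ack] C:[start] D:[sync,err,pong]
After 9 (send(from=C, to=B, msg='data')): A:[] B:[ack,data] C:[start] D:[sync,err,pong]
After 10 (send(from=A, to=D, msg='bye')): A:[] B:[ack,data] C:[start] D:[sync,err,pong,bye]
After 11 (send(from=C, to=D, msg='ping')): A:[] B:[ack,data] C:[start] D:[sync,err,pong,bye,ping]

Answer: start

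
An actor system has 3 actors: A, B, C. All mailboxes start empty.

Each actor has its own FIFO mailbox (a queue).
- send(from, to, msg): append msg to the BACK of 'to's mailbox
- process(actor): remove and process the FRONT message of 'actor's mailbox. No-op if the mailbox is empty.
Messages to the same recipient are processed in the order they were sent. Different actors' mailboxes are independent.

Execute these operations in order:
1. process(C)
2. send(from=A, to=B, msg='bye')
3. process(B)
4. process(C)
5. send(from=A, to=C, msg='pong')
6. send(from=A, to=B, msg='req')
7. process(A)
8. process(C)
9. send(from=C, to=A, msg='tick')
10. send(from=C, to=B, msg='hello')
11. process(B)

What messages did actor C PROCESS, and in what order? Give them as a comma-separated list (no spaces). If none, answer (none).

After 1 (process(C)): A:[] B:[] C:[]
After 2 (send(from=A, to=B, msg='bye')): A:[] B:[bye] C:[]
After 3 (process(B)): A:[] B:[] C:[]
After 4 (process(C)): A:[] B:[] C:[]
After 5 (send(from=A, to=C, msg='pong')): A:[] B:[] C:[pong]
After 6 (send(from=A, to=B, msg='req')): A:[] B:[req] C:[pong]
After 7 (process(A)): A:[] B:[req] C:[pong]
After 8 (process(C)): A:[] B:[req] C:[]
After 9 (send(from=C, to=A, msg='tick')): A:[tick] B:[req] C:[]
After 10 (send(from=C, to=B, msg='hello')): A:[tick] B:[req,hello] C:[]
After 11 (process(B)): A:[tick] B:[hello] C:[]

Answer: pong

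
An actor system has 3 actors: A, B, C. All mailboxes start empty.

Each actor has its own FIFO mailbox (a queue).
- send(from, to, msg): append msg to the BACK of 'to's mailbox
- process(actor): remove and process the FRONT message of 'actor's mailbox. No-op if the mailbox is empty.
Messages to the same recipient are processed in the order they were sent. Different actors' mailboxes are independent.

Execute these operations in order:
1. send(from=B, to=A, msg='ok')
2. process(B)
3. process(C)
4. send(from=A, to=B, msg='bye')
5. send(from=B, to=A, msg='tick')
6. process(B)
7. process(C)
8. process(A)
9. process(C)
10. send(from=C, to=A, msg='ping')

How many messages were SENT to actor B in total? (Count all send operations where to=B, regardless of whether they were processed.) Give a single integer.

Answer: 1

Derivation:
After 1 (send(from=B, to=A, msg='ok')): A:[ok] B:[] C:[]
After 2 (process(B)): A:[ok] B:[] C:[]
After 3 (process(C)): A:[ok] B:[] C:[]
After 4 (send(from=A, to=B, msg='bye')): A:[ok] B:[bye] C:[]
After 5 (send(from=B, to=A, msg='tick')): A:[ok,tick] B:[bye] C:[]
After 6 (process(B)): A:[ok,tick] B:[] C:[]
After 7 (process(C)): A:[ok,tick] B:[] C:[]
After 8 (process(A)): A:[tick] B:[] C:[]
After 9 (process(C)): A:[tick] B:[] C:[]
After 10 (send(from=C, to=A, msg='ping')): A:[tick,ping] B:[] C:[]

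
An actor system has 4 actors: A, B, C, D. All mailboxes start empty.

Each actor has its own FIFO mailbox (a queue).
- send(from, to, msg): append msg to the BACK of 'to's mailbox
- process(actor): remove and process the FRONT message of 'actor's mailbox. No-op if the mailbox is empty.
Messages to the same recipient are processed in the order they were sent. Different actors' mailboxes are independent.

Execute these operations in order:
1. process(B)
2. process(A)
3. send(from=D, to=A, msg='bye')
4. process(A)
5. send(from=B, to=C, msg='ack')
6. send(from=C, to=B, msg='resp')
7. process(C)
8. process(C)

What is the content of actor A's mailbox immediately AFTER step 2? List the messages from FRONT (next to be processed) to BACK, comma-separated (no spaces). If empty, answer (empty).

After 1 (process(B)): A:[] B:[] C:[] D:[]
After 2 (process(A)): A:[] B:[] C:[] D:[]

(empty)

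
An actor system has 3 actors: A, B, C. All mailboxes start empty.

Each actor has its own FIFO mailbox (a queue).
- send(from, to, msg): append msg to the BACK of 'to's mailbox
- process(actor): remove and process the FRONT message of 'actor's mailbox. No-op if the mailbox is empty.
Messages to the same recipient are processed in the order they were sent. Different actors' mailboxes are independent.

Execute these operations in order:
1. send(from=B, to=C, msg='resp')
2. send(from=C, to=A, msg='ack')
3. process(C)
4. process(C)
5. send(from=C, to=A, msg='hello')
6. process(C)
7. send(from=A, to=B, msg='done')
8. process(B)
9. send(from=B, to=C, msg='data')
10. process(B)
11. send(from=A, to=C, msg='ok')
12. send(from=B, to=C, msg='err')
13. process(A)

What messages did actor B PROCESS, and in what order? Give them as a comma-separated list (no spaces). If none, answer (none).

Answer: done

Derivation:
After 1 (send(from=B, to=C, msg='resp')): A:[] B:[] C:[resp]
After 2 (send(from=C, to=A, msg='ack')): A:[ack] B:[] C:[resp]
After 3 (process(C)): A:[ack] B:[] C:[]
After 4 (process(C)): A:[ack] B:[] C:[]
After 5 (send(from=C, to=A, msg='hello')): A:[ack,hello] B:[] C:[]
After 6 (process(C)): A:[ack,hello] B:[] C:[]
After 7 (send(from=A, to=B, msg='done')): A:[ack,hello] B:[done] C:[]
After 8 (process(B)): A:[ack,hello] B:[] C:[]
After 9 (send(from=B, to=C, msg='data')): A:[ack,hello] B:[] C:[data]
After 10 (process(B)): A:[ack,hello] B:[] C:[data]
After 11 (send(from=A, to=C, msg='ok')): A:[ack,hello] B:[] C:[data,ok]
After 12 (send(from=B, to=C, msg='err')): A:[ack,hello] B:[] C:[data,ok,err]
After 13 (process(A)): A:[hello] B:[] C:[data,ok,err]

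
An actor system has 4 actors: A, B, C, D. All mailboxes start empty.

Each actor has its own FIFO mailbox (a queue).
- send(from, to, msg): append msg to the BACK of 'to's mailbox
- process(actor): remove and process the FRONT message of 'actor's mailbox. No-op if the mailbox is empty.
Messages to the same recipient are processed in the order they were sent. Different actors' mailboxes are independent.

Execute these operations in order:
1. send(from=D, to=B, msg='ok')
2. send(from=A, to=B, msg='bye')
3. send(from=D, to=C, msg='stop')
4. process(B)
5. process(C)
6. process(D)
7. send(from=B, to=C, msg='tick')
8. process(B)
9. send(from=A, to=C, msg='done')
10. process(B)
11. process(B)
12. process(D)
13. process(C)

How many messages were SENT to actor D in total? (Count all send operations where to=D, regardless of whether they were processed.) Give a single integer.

Answer: 0

Derivation:
After 1 (send(from=D, to=B, msg='ok')): A:[] B:[ok] C:[] D:[]
After 2 (send(from=A, to=B, msg='bye')): A:[] B:[ok,bye] C:[] D:[]
After 3 (send(from=D, to=C, msg='stop')): A:[] B:[ok,bye] C:[stop] D:[]
After 4 (process(B)): A:[] B:[bye] C:[stop] D:[]
After 5 (process(C)): A:[] B:[bye] C:[] D:[]
After 6 (process(D)): A:[] B:[bye] C:[] D:[]
After 7 (send(from=B, to=C, msg='tick')): A:[] B:[bye] C:[tick] D:[]
After 8 (process(B)): A:[] B:[] C:[tick] D:[]
After 9 (send(from=A, to=C, msg='done')): A:[] B:[] C:[tick,done] D:[]
After 10 (process(B)): A:[] B:[] C:[tick,done] D:[]
After 11 (process(B)): A:[] B:[] C:[tick,done] D:[]
After 12 (process(D)): A:[] B:[] C:[tick,done] D:[]
After 13 (process(C)): A:[] B:[] C:[done] D:[]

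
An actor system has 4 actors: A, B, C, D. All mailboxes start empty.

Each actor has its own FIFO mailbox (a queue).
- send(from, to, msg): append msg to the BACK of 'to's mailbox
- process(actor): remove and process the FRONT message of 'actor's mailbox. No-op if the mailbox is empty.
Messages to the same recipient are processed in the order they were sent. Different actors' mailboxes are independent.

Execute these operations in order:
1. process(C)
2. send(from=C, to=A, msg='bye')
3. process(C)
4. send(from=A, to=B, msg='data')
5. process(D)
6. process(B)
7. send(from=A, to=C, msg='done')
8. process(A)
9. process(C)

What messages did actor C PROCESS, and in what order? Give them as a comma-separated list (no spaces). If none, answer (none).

After 1 (process(C)): A:[] B:[] C:[] D:[]
After 2 (send(from=C, to=A, msg='bye')): A:[bye] B:[] C:[] D:[]
After 3 (process(C)): A:[bye] B:[] C:[] D:[]
After 4 (send(from=A, to=B, msg='data')): A:[bye] B:[data] C:[] D:[]
After 5 (process(D)): A:[bye] B:[data] C:[] D:[]
After 6 (process(B)): A:[bye] B:[] C:[] D:[]
After 7 (send(from=A, to=C, msg='done')): A:[bye] B:[] C:[done] D:[]
After 8 (process(A)): A:[] B:[] C:[done] D:[]
After 9 (process(C)): A:[] B:[] C:[] D:[]

Answer: done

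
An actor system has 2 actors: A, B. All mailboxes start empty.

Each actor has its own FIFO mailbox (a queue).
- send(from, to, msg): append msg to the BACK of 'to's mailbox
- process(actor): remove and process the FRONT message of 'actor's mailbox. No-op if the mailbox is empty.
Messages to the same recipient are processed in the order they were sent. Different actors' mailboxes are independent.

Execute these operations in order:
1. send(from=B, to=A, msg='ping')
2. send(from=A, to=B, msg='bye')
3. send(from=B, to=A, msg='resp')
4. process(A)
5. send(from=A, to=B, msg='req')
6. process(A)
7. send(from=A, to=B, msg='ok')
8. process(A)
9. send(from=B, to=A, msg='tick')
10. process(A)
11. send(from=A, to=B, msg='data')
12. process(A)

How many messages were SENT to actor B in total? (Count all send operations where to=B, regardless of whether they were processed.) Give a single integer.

After 1 (send(from=B, to=A, msg='ping')): A:[ping] B:[]
After 2 (send(from=A, to=B, msg='bye')): A:[ping] B:[bye]
After 3 (send(from=B, to=A, msg='resp')): A:[ping,resp] B:[bye]
After 4 (process(A)): A:[resp] B:[bye]
After 5 (send(from=A, to=B, msg='req')): A:[resp] B:[bye,req]
After 6 (process(A)): A:[] B:[bye,req]
After 7 (send(from=A, to=B, msg='ok')): A:[] B:[bye,req,ok]
After 8 (process(A)): A:[] B:[bye,req,ok]
After 9 (send(from=B, to=A, msg='tick')): A:[tick] B:[bye,req,ok]
After 10 (process(A)): A:[] B:[bye,req,ok]
After 11 (send(from=A, to=B, msg='data')): A:[] B:[bye,req,ok,data]
After 12 (process(A)): A:[] B:[bye,req,ok,data]

Answer: 4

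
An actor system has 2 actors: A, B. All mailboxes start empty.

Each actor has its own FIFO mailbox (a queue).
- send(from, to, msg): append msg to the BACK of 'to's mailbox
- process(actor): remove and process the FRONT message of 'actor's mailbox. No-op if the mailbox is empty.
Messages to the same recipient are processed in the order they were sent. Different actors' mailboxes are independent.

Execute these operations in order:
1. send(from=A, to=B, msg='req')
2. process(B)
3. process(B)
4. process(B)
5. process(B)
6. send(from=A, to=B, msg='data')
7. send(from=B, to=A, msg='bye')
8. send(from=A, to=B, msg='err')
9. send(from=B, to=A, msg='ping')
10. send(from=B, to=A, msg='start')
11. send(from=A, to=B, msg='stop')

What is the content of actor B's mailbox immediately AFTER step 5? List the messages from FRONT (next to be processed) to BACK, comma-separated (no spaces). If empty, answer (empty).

After 1 (send(from=A, to=B, msg='req')): A:[] B:[req]
After 2 (process(B)): A:[] B:[]
After 3 (process(B)): A:[] B:[]
After 4 (process(B)): A:[] B:[]
After 5 (process(B)): A:[] B:[]

(empty)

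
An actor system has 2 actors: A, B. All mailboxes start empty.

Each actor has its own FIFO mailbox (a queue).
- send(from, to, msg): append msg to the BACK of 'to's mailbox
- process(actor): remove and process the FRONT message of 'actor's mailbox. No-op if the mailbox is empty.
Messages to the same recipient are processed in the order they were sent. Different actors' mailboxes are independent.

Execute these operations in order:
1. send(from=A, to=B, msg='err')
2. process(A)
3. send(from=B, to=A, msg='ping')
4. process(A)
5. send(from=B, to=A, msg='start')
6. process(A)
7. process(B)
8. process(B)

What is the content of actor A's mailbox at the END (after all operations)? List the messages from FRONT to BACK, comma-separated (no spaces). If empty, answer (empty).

Answer: (empty)

Derivation:
After 1 (send(from=A, to=B, msg='err')): A:[] B:[err]
After 2 (process(A)): A:[] B:[err]
After 3 (send(from=B, to=A, msg='ping')): A:[ping] B:[err]
After 4 (process(A)): A:[] B:[err]
After 5 (send(from=B, to=A, msg='start')): A:[start] B:[err]
After 6 (process(A)): A:[] B:[err]
After 7 (process(B)): A:[] B:[]
After 8 (process(B)): A:[] B:[]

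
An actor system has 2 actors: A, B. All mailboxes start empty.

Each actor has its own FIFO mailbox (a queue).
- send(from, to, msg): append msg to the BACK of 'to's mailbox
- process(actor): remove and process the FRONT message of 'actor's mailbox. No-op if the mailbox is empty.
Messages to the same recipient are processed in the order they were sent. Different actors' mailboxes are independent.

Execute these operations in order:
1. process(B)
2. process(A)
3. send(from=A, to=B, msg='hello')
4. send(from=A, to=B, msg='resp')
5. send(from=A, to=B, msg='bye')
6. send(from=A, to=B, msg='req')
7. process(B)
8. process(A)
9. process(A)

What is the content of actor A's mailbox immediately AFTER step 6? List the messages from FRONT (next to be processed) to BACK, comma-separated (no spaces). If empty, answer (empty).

After 1 (process(B)): A:[] B:[]
After 2 (process(A)): A:[] B:[]
After 3 (send(from=A, to=B, msg='hello')): A:[] B:[hello]
After 4 (send(from=A, to=B, msg='resp')): A:[] B:[hello,resp]
After 5 (send(from=A, to=B, msg='bye')): A:[] B:[hello,resp,bye]
After 6 (send(from=A, to=B, msg='req')): A:[] B:[hello,resp,bye,req]

(empty)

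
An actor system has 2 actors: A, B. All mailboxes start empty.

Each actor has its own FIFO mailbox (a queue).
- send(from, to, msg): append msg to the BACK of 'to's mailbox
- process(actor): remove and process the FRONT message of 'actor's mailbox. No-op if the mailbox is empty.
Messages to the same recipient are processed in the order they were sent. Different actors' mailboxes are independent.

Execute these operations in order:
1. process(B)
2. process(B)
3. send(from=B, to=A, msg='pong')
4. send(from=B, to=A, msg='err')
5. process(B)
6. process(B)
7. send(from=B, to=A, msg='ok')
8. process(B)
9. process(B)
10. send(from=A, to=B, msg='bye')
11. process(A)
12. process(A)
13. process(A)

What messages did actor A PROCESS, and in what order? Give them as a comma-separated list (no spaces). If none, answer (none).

Answer: pong,err,ok

Derivation:
After 1 (process(B)): A:[] B:[]
After 2 (process(B)): A:[] B:[]
After 3 (send(from=B, to=A, msg='pong')): A:[pong] B:[]
After 4 (send(from=B, to=A, msg='err')): A:[pong,err] B:[]
After 5 (process(B)): A:[pong,err] B:[]
After 6 (process(B)): A:[pong,err] B:[]
After 7 (send(from=B, to=A, msg='ok')): A:[pong,err,ok] B:[]
After 8 (process(B)): A:[pong,err,ok] B:[]
After 9 (process(B)): A:[pong,err,ok] B:[]
After 10 (send(from=A, to=B, msg='bye')): A:[pong,err,ok] B:[bye]
After 11 (process(A)): A:[err,ok] B:[bye]
After 12 (process(A)): A:[ok] B:[bye]
After 13 (process(A)): A:[] B:[bye]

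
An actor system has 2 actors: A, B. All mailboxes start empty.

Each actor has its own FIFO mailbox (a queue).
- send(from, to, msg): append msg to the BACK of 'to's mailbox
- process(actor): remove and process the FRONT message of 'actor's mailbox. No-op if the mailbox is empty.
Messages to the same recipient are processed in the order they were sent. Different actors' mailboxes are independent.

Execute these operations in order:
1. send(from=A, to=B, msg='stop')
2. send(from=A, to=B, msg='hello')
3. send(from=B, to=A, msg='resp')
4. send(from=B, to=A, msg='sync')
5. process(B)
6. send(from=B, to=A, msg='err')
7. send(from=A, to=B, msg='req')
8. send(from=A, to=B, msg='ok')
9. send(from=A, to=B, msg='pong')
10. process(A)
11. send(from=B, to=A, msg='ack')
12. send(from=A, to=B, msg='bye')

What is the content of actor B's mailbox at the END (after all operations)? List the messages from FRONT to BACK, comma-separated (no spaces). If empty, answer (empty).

Answer: hello,req,ok,pong,bye

Derivation:
After 1 (send(from=A, to=B, msg='stop')): A:[] B:[stop]
After 2 (send(from=A, to=B, msg='hello')): A:[] B:[stop,hello]
After 3 (send(from=B, to=A, msg='resp')): A:[resp] B:[stop,hello]
After 4 (send(from=B, to=A, msg='sync')): A:[resp,sync] B:[stop,hello]
After 5 (process(B)): A:[resp,sync] B:[hello]
After 6 (send(from=B, to=A, msg='err')): A:[resp,sync,err] B:[hello]
After 7 (send(from=A, to=B, msg='req')): A:[resp,sync,err] B:[hello,req]
After 8 (send(from=A, to=B, msg='ok')): A:[resp,sync,err] B:[hello,req,ok]
After 9 (send(from=A, to=B, msg='pong')): A:[resp,sync,err] B:[hello,req,ok,pong]
After 10 (process(A)): A:[sync,err] B:[hello,req,ok,pong]
After 11 (send(from=B, to=A, msg='ack')): A:[sync,err,ack] B:[hello,req,ok,pong]
After 12 (send(from=A, to=B, msg='bye')): A:[sync,err,ack] B:[hello,req,ok,pong,bye]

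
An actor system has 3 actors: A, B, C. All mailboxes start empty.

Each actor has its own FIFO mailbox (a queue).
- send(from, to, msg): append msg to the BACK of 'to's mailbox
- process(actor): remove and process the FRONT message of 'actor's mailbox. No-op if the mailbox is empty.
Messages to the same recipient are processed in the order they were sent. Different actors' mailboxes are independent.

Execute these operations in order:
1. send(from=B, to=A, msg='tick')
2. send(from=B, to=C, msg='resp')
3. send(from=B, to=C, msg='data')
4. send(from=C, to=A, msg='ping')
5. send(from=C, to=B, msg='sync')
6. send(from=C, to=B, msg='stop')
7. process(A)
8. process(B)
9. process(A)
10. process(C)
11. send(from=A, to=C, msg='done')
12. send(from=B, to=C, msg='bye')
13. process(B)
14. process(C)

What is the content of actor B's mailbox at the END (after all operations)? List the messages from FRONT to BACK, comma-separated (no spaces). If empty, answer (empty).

Answer: (empty)

Derivation:
After 1 (send(from=B, to=A, msg='tick')): A:[tick] B:[] C:[]
After 2 (send(from=B, to=C, msg='resp')): A:[tick] B:[] C:[resp]
After 3 (send(from=B, to=C, msg='data')): A:[tick] B:[] C:[resp,data]
After 4 (send(from=C, to=A, msg='ping')): A:[tick,ping] B:[] C:[resp,data]
After 5 (send(from=C, to=B, msg='sync')): A:[tick,ping] B:[sync] C:[resp,data]
After 6 (send(from=C, to=B, msg='stop')): A:[tick,ping] B:[sync,stop] C:[resp,data]
After 7 (process(A)): A:[ping] B:[sync,stop] C:[resp,data]
After 8 (process(B)): A:[ping] B:[stop] C:[resp,data]
After 9 (process(A)): A:[] B:[stop] C:[resp,data]
After 10 (process(C)): A:[] B:[stop] C:[data]
After 11 (send(from=A, to=C, msg='done')): A:[] B:[stop] C:[data,done]
After 12 (send(from=B, to=C, msg='bye')): A:[] B:[stop] C:[data,done,bye]
After 13 (process(B)): A:[] B:[] C:[data,done,bye]
After 14 (process(C)): A:[] B:[] C:[done,bye]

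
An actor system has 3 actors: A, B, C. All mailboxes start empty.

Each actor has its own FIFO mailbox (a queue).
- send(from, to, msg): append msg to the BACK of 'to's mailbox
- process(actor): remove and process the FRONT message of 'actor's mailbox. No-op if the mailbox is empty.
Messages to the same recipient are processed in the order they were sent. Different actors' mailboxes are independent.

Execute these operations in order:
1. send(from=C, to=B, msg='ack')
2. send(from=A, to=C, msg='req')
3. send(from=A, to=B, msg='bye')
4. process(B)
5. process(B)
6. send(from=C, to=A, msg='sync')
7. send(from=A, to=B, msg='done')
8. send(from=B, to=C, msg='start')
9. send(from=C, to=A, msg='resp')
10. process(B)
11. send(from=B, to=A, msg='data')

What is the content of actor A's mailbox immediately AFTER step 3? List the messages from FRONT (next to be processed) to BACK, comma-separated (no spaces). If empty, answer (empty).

After 1 (send(from=C, to=B, msg='ack')): A:[] B:[ack] C:[]
After 2 (send(from=A, to=C, msg='req')): A:[] B:[ack] C:[req]
After 3 (send(from=A, to=B, msg='bye')): A:[] B:[ack,bye] C:[req]

(empty)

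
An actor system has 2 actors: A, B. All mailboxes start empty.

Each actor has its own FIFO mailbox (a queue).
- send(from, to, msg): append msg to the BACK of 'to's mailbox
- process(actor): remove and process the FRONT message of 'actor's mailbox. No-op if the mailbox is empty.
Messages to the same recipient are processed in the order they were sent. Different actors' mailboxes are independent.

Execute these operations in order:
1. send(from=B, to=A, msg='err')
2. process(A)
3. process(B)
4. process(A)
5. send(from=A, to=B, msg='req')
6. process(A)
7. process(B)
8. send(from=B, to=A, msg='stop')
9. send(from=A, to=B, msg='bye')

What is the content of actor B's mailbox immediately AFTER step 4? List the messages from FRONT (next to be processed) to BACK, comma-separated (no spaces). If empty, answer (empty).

After 1 (send(from=B, to=A, msg='err')): A:[err] B:[]
After 2 (process(A)): A:[] B:[]
After 3 (process(B)): A:[] B:[]
After 4 (process(A)): A:[] B:[]

(empty)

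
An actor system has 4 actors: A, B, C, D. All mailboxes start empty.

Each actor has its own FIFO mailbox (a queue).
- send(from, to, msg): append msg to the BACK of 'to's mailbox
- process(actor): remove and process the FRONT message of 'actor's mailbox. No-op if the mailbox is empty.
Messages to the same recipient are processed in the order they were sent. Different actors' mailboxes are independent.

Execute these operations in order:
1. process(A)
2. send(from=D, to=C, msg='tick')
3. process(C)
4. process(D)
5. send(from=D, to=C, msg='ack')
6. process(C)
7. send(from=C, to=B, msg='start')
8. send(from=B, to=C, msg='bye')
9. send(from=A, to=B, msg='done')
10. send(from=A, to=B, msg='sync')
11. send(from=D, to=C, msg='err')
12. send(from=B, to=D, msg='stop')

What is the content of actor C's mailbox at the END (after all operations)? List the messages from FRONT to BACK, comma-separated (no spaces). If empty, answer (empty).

Answer: bye,err

Derivation:
After 1 (process(A)): A:[] B:[] C:[] D:[]
After 2 (send(from=D, to=C, msg='tick')): A:[] B:[] C:[tick] D:[]
After 3 (process(C)): A:[] B:[] C:[] D:[]
After 4 (process(D)): A:[] B:[] C:[] D:[]
After 5 (send(from=D, to=C, msg='ack')): A:[] B:[] C:[ack] D:[]
After 6 (process(C)): A:[] B:[] C:[] D:[]
After 7 (send(from=C, to=B, msg='start')): A:[] B:[start] C:[] D:[]
After 8 (send(from=B, to=C, msg='bye')): A:[] B:[start] C:[bye] D:[]
After 9 (send(from=A, to=B, msg='done')): A:[] B:[start,done] C:[bye] D:[]
After 10 (send(from=A, to=B, msg='sync')): A:[] B:[start,done,sync] C:[bye] D:[]
After 11 (send(from=D, to=C, msg='err')): A:[] B:[start,done,sync] C:[bye,err] D:[]
After 12 (send(from=B, to=D, msg='stop')): A:[] B:[start,done,sync] C:[bye,err] D:[stop]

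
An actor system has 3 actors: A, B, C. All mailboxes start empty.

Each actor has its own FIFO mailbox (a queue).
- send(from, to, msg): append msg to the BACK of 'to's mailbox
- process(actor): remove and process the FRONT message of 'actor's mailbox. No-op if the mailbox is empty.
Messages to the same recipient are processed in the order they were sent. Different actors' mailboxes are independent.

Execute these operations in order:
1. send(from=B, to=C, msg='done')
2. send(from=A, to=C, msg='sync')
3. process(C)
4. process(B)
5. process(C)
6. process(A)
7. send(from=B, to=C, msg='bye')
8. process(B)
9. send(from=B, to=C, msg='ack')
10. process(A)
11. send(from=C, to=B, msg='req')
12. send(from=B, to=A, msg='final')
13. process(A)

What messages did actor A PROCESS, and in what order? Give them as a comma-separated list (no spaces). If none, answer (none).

Answer: final

Derivation:
After 1 (send(from=B, to=C, msg='done')): A:[] B:[] C:[done]
After 2 (send(from=A, to=C, msg='sync')): A:[] B:[] C:[done,sync]
After 3 (process(C)): A:[] B:[] C:[sync]
After 4 (process(B)): A:[] B:[] C:[sync]
After 5 (process(C)): A:[] B:[] C:[]
After 6 (process(A)): A:[] B:[] C:[]
After 7 (send(from=B, to=C, msg='bye')): A:[] B:[] C:[bye]
After 8 (process(B)): A:[] B:[] C:[bye]
After 9 (send(from=B, to=C, msg='ack')): A:[] B:[] C:[bye,ack]
After 10 (process(A)): A:[] B:[] C:[bye,ack]
After 11 (send(from=C, to=B, msg='req')): A:[] B:[req] C:[bye,ack]
After 12 (send(from=B, to=A, msg='final')): A:[final] B:[req] C:[bye,ack]
After 13 (process(A)): A:[] B:[req] C:[bye,ack]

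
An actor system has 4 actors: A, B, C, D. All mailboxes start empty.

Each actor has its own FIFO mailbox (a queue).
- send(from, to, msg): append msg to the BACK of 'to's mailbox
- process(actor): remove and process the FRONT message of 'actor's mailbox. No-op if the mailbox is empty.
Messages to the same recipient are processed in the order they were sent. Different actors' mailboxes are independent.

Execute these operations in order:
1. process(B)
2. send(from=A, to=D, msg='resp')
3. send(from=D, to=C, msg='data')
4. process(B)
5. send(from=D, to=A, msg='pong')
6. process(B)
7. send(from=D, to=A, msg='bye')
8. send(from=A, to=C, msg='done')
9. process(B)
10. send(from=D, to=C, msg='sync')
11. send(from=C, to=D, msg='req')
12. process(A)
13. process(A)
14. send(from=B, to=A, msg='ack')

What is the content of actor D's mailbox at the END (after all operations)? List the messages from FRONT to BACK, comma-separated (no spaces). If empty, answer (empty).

Answer: resp,req

Derivation:
After 1 (process(B)): A:[] B:[] C:[] D:[]
After 2 (send(from=A, to=D, msg='resp')): A:[] B:[] C:[] D:[resp]
After 3 (send(from=D, to=C, msg='data')): A:[] B:[] C:[data] D:[resp]
After 4 (process(B)): A:[] B:[] C:[data] D:[resp]
After 5 (send(from=D, to=A, msg='pong')): A:[pong] B:[] C:[data] D:[resp]
After 6 (process(B)): A:[pong] B:[] C:[data] D:[resp]
After 7 (send(from=D, to=A, msg='bye')): A:[pong,bye] B:[] C:[data] D:[resp]
After 8 (send(from=A, to=C, msg='done')): A:[pong,bye] B:[] C:[data,done] D:[resp]
After 9 (process(B)): A:[pong,bye] B:[] C:[data,done] D:[resp]
After 10 (send(from=D, to=C, msg='sync')): A:[pong,bye] B:[] C:[data,done,sync] D:[resp]
After 11 (send(from=C, to=D, msg='req')): A:[pong,bye] B:[] C:[data,done,sync] D:[resp,req]
After 12 (process(A)): A:[bye] B:[] C:[data,done,sync] D:[resp,req]
After 13 (process(A)): A:[] B:[] C:[data,done,sync] D:[resp,req]
After 14 (send(from=B, to=A, msg='ack')): A:[ack] B:[] C:[data,done,sync] D:[resp,req]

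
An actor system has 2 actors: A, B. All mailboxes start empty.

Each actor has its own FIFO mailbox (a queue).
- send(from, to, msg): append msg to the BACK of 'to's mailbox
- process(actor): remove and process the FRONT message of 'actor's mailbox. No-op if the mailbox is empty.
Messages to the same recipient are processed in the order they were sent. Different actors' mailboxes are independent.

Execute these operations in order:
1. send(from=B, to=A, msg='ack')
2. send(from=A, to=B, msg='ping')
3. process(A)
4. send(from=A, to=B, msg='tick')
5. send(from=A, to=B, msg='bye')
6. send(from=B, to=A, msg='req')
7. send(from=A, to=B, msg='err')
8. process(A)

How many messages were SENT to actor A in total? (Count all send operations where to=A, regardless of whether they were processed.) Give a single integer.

After 1 (send(from=B, to=A, msg='ack')): A:[ack] B:[]
After 2 (send(from=A, to=B, msg='ping')): A:[ack] B:[ping]
After 3 (process(A)): A:[] B:[ping]
After 4 (send(from=A, to=B, msg='tick')): A:[] B:[ping,tick]
After 5 (send(from=A, to=B, msg='bye')): A:[] B:[ping,tick,bye]
After 6 (send(from=B, to=A, msg='req')): A:[req] B:[ping,tick,bye]
After 7 (send(from=A, to=B, msg='err')): A:[req] B:[ping,tick,bye,err]
After 8 (process(A)): A:[] B:[ping,tick,bye,err]

Answer: 2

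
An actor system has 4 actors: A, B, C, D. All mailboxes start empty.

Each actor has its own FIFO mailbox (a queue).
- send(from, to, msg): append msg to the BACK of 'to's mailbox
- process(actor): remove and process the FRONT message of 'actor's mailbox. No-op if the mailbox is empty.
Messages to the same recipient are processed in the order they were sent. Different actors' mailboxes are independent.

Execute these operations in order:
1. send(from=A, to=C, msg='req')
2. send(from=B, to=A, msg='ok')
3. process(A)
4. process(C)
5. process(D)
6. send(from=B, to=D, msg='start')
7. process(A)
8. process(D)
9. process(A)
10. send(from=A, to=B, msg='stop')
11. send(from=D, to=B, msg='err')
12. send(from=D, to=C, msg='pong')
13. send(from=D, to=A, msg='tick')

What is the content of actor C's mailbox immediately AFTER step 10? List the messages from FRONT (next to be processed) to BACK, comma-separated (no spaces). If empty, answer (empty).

After 1 (send(from=A, to=C, msg='req')): A:[] B:[] C:[req] D:[]
After 2 (send(from=B, to=A, msg='ok')): A:[ok] B:[] C:[req] D:[]
After 3 (process(A)): A:[] B:[] C:[req] D:[]
After 4 (process(C)): A:[] B:[] C:[] D:[]
After 5 (process(D)): A:[] B:[] C:[] D:[]
After 6 (send(from=B, to=D, msg='start')): A:[] B:[] C:[] D:[start]
After 7 (process(A)): A:[] B:[] C:[] D:[start]
After 8 (process(D)): A:[] B:[] C:[] D:[]
After 9 (process(A)): A:[] B:[] C:[] D:[]
After 10 (send(from=A, to=B, msg='stop')): A:[] B:[stop] C:[] D:[]

(empty)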